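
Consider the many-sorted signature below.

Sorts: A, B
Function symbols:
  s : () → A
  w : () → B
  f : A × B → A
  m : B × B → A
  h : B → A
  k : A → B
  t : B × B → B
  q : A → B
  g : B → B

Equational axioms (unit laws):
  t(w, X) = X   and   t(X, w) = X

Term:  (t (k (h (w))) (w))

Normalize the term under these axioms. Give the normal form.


normal form = (k (h (w)))

1. (t (k (h (w))) (w))  →  (k (h (w)))


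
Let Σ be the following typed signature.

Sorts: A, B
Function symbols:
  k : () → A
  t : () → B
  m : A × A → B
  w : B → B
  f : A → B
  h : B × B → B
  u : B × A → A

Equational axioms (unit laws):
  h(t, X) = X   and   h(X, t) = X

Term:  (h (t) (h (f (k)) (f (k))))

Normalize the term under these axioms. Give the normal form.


normal form = (h (f (k)) (f (k)))

1. (h (t) (h (f (k)) (f (k))))  →  (h (f (k)) (f (k)))


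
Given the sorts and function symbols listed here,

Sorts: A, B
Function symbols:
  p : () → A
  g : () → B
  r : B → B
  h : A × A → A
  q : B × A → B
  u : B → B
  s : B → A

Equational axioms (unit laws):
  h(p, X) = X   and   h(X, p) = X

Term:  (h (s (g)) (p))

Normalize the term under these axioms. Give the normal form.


1. (h (s (g)) (p))  →  (s (g))

normal form = (s (g))


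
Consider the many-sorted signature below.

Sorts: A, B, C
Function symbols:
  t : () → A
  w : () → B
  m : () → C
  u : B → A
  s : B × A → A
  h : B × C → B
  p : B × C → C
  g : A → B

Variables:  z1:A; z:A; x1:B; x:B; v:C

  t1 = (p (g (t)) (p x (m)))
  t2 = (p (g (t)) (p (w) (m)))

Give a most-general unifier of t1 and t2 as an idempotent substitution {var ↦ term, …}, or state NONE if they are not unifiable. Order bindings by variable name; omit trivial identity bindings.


{x ↦ (w)}


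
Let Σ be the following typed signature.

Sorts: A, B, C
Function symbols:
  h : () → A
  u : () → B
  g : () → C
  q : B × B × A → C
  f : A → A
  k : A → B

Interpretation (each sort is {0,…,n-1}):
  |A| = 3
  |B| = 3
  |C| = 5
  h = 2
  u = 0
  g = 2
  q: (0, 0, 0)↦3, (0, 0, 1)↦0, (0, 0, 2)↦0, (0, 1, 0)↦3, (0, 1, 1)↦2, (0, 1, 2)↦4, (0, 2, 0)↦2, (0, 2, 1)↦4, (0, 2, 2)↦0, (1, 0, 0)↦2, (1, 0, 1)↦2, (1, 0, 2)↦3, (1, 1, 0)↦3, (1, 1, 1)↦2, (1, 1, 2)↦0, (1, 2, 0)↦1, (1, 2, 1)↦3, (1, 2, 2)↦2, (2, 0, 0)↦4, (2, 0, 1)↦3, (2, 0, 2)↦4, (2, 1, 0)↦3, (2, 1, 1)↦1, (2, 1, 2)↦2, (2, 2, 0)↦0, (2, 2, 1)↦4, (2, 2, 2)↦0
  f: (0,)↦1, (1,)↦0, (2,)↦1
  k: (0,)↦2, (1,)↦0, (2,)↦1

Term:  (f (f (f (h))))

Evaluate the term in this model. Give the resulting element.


  h = 2
  (f (h)) = f(2,) = 1
  (f (f (h))) = f(1,) = 0
  (f (f (f (h)))) = f(0,) = 1

value = 1


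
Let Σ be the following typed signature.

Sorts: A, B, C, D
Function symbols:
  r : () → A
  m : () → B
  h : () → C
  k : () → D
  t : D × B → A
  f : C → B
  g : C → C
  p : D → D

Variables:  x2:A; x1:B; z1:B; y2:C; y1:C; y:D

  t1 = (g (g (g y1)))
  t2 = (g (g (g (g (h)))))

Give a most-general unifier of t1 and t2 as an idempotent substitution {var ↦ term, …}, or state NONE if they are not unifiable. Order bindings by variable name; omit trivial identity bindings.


{y1 ↦ (g (h))}


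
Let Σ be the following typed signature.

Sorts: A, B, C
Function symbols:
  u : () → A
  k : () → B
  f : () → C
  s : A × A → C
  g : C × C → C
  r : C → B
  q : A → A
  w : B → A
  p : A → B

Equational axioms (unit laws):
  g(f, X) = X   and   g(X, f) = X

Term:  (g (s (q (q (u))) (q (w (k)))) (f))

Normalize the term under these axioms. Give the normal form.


1. (g (s (q (q (u))) (q (w (k)))) (f))  →  (s (q (q (u))) (q (w (k))))

normal form = (s (q (q (u))) (q (w (k))))


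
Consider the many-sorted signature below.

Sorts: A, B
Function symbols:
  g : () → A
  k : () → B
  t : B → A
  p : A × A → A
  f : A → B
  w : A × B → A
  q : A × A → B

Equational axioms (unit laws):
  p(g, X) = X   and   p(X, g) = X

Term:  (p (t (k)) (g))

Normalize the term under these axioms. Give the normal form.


1. (p (t (k)) (g))  →  (t (k))

normal form = (t (k))


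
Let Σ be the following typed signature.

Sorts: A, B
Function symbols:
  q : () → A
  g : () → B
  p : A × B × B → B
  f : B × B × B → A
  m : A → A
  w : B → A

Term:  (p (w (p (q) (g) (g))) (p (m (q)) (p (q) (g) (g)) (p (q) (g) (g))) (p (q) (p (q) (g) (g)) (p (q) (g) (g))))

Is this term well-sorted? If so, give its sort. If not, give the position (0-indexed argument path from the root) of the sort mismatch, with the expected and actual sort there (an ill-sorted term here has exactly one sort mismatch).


well-sorted; sort = B

      (q) : A
      (g) : B
      (g) : B
    (p (q) (g) (g)) : B
  (w (p (q) (g) (g))) : A
      (q) : A
    (m (q)) : A
      (q) : A
      (g) : B
      (g) : B
    (p (q) (g) (g)) : B
      (q) : A
      (g) : B
      (g) : B
    (p (q) (g) (g)) : B
  (p (m (q)) (p (q) (g) (g)) (p (q) (g) (g))) : B
    (q) : A
      (q) : A
      (g) : B
      (g) : B
    (p (q) (g) (g)) : B
      (q) : A
      (g) : B
      (g) : B
    (p (q) (g) (g)) : B
  (p (q) (p (q) (g) (g)) (p (q) (g) (g))) : B
(p (w (p (q) (g) (g))) (p (m (q)) (p (q) (g) (g)) (p (q) (g) (g))) (p (q) (p (q) (g) (g)) (p (q) (g) (g)))) : B


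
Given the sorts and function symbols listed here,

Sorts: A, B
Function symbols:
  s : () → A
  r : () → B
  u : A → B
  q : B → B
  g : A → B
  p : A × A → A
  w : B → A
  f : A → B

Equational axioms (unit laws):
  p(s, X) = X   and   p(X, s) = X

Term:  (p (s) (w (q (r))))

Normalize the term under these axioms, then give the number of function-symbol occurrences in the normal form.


1. (p (s) (w (q (r))))  →  (w (q (r)))
normal form: (w (q (r)))

size = 3


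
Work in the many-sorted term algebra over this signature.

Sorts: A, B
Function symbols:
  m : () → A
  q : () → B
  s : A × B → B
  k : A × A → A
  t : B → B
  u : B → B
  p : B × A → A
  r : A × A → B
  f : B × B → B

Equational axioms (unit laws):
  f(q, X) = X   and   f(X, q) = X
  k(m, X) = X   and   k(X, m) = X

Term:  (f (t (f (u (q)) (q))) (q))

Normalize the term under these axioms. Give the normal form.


1. (f (t (f (u (q)) (q))) (q))  →  (t (f (u (q)) (q)))
2. (t (f (u (q)) (q)))  →  (t (u (q)))

normal form = (t (u (q)))


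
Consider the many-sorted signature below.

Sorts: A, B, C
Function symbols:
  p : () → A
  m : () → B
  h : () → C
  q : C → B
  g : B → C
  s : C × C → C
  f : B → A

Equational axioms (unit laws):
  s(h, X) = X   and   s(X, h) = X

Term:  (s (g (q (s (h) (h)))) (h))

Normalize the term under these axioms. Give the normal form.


normal form = (g (q (h)))

1. (s (g (q (s (h) (h)))) (h))  →  (g (q (s (h) (h))))
2. (g (q (s (h) (h))))  →  (g (q (h)))


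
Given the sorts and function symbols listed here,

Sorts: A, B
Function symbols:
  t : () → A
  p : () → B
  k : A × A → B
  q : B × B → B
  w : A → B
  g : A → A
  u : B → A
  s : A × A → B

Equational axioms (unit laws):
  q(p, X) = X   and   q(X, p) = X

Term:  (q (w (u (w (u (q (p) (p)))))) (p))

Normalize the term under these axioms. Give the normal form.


1. (q (w (u (w (u (q (p) (p)))))) (p))  →  (w (u (w (u (q (p) (p))))))
2. (w (u (w (u (q (p) (p))))))  →  (w (u (w (u (p)))))

normal form = (w (u (w (u (p)))))


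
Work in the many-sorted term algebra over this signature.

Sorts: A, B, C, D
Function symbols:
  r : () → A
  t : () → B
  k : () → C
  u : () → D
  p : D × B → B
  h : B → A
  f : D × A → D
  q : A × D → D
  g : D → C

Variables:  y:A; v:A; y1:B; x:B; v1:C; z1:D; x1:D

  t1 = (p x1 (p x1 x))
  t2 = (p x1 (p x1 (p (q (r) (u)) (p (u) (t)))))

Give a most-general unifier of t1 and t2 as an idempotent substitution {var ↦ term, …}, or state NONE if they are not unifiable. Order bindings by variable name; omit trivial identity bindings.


{x ↦ (p (q (r) (u)) (p (u) (t)))}


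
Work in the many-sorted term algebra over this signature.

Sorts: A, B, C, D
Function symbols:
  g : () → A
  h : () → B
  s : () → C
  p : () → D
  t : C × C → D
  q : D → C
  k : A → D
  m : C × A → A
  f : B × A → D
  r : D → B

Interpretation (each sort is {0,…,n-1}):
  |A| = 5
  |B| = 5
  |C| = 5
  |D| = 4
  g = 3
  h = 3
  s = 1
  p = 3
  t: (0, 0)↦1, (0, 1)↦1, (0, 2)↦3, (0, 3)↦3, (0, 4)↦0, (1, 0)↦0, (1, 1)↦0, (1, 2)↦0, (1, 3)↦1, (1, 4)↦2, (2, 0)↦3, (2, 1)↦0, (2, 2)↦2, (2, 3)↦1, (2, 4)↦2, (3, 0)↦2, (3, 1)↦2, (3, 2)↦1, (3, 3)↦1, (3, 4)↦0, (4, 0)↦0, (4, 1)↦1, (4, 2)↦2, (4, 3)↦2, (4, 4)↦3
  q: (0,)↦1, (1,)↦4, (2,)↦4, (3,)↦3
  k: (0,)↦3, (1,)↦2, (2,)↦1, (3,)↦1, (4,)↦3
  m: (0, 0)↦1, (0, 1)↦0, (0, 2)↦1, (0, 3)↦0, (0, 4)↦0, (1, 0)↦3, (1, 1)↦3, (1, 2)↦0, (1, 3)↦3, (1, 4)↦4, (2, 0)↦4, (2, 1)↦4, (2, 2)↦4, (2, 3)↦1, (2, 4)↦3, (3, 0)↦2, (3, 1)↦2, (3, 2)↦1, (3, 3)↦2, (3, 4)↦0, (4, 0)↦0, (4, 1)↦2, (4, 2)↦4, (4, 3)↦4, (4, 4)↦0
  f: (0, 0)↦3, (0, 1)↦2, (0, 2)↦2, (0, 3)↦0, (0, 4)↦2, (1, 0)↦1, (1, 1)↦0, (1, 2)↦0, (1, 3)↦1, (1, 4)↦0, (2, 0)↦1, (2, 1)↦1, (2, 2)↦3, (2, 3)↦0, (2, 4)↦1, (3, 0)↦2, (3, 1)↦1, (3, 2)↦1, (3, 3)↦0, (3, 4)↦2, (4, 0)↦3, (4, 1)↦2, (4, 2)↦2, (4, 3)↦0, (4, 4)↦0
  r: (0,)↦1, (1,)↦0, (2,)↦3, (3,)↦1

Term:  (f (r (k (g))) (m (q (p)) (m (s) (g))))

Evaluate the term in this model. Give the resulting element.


value = 2

  g = 3
  (k (g)) = k(3,) = 1
  (r (k (g))) = r(1,) = 0
  p = 3
  (q (p)) = q(3,) = 3
  s = 1
  g = 3
  (m (s) (g)) = m(1, 3) = 3
  (m (q (p)) (m (s) (g))) = m(3, 3) = 2
  (f (r (k (g))) (m (q (p)) (m (s) (g)))) = f(0, 2) = 2


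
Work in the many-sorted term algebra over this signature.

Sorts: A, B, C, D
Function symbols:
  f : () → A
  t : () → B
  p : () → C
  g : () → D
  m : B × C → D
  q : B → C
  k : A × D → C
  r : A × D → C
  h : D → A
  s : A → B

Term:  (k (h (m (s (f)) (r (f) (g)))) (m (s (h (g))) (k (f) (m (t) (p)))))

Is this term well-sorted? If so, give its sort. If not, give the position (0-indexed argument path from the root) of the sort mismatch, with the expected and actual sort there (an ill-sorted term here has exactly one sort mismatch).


well-sorted; sort = C

        (f) : A
      (s (f)) : B
        (f) : A
        (g) : D
      (r (f) (g)) : C
    (m (s (f)) (r (f) (g))) : D
  (h (m (s (f)) (r (f) (g)))) : A
        (g) : D
      (h (g)) : A
    (s (h (g))) : B
      (f) : A
        (t) : B
        (p) : C
      (m (t) (p)) : D
    (k (f) (m (t) (p))) : C
  (m (s (h (g))) (k (f) (m (t) (p)))) : D
(k (h (m (s (f)) (r (f) (g)))) (m (s (h (g))) (k (f) (m (t) (p))))) : C


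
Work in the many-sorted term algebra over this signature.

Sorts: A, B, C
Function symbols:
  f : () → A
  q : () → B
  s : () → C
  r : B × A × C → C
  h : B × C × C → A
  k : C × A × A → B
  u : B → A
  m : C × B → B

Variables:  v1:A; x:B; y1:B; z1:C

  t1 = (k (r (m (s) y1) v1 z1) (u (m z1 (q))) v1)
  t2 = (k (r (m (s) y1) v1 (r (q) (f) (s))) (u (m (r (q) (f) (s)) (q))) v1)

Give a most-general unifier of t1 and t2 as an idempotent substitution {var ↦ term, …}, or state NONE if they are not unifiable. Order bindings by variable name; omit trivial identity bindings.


{z1 ↦ (r (q) (f) (s))}


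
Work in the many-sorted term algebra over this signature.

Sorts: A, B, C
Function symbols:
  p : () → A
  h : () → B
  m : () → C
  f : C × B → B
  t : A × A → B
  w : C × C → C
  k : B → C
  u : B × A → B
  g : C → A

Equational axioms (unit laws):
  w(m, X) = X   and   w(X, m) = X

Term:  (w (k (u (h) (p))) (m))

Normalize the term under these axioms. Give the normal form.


normal form = (k (u (h) (p)))

1. (w (k (u (h) (p))) (m))  →  (k (u (h) (p)))


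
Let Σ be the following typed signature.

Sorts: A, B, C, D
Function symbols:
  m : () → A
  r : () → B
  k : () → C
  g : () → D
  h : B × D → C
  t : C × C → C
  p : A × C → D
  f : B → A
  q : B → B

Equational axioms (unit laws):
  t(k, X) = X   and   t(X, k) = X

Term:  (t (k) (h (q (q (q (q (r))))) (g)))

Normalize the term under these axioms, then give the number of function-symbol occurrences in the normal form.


size = 7

1. (t (k) (h (q (q (q (q (r))))) (g)))  →  (h (q (q (q (q (r))))) (g))
normal form: (h (q (q (q (q (r))))) (g))


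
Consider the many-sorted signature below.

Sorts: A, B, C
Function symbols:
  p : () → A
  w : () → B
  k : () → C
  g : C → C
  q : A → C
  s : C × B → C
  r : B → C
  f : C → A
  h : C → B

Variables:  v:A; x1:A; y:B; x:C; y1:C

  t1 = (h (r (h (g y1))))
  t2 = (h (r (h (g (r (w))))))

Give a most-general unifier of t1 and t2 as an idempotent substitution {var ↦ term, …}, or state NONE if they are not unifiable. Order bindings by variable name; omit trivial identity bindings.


{y1 ↦ (r (w))}


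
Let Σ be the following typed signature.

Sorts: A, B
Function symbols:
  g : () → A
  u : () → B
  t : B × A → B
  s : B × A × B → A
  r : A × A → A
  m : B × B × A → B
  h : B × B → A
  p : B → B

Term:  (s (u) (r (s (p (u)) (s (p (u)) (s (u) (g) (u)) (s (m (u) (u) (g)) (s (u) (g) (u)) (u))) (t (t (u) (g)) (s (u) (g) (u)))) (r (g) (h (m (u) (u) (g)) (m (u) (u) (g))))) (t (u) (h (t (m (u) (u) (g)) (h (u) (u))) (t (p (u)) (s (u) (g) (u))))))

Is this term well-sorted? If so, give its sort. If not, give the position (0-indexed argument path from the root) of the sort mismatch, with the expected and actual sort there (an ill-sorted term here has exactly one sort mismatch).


  (u) : B
        (u) : B
      (p (u)) : B
          (u) : B
        (p (u)) : B
          (u) : B
          (g) : A
          (u) : B
        (s (u) (g) (u)) : A
            (u) : B
            (u) : B
            (g) : A
          (m (u) (u) (g)) : B
            (u) : B
            (g) : A
            (u) : B
          (s (u) (g) (u)) : A
          (u) : B
        (s (m (u) (u) (g)) (s (u) (g) (u)) (u)) : A
      (s (p (u)) (s (u) (g) (u)) (s (m (u) (u) (g)) (s (u) (g) (u)) (u))) : ✗ arg 2 at [1, 0, 1, 2] has sort A, expected B
          (u) : B
          (g) : A
        (t (u) (g)) : B
          (u) : B
          (g) : A
          (u) : B
        (s (u) (g) (u)) : A
      (t (t (u) (g)) (s (u) (g) (u))) : B
      (g) : A
          (u) : B
          (u) : B
          (g) : A
        (m (u) (u) (g)) : B
          (u) : B
          (u) : B
          (g) : A
        (m (u) (u) (g)) : B
      (h (m (u) (u) (g)) (m (u) (u) (g))) : A
    (r (g) (h (m (u) (u) (g)) (m (u) (u) (g)))) : A
    (u) : B
          (u) : B
          (u) : B
          (g) : A
        (m (u) (u) (g)) : B
          (u) : B
          (u) : B
        (h (u) (u)) : A
      (t (m (u) (u) (g)) (h (u) (u))) : B
          (u) : B
        (p (u)) : B
          (u) : B
          (g) : A
          (u) : B
        (s (u) (g) (u)) : A
      (t (p (u)) (s (u) (g) (u))) : B
    (h (t (m (u) (u) (g)) (h (u) (u))) (t (p (u)) (s (u) (g) (u)))) : A
  (t (u) (h (t (m (u) (u) (g)) (h (u) (u))) (t (p (u)) (s (u) (g) (u))))) : B

ill-sorted at position [1, 0, 1, 2]: expected B, got A


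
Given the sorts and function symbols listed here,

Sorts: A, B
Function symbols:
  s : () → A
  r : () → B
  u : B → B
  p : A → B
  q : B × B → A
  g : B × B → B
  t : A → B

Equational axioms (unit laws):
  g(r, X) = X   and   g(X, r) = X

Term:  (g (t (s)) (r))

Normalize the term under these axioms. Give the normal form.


1. (g (t (s)) (r))  →  (t (s))

normal form = (t (s))


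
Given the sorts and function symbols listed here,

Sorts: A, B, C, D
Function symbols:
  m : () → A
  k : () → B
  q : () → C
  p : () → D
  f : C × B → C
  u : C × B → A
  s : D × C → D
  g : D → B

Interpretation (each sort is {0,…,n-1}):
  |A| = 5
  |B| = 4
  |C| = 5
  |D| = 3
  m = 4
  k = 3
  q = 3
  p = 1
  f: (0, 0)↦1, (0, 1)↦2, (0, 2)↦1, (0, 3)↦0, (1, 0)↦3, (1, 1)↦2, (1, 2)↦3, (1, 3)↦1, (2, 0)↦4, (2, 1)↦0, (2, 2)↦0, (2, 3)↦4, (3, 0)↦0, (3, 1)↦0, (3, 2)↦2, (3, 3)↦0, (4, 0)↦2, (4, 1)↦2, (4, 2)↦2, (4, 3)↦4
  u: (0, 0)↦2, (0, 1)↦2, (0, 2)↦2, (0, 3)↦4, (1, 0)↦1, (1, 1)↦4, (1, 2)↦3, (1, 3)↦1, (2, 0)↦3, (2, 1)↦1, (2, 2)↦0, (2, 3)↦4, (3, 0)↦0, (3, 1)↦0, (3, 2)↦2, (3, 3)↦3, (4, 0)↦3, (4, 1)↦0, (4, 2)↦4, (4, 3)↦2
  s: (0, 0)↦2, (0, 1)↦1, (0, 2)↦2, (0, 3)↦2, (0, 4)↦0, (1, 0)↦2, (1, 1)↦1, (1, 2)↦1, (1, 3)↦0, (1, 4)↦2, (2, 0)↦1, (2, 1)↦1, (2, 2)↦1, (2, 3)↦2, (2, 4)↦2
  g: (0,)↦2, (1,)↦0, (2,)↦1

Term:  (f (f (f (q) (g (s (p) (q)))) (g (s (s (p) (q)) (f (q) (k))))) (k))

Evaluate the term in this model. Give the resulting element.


value = 0

  q = 3
  p = 1
  q = 3
  (s (p) (q)) = s(1, 3) = 0
  (g (s (p) (q))) = g(0,) = 2
  (f (q) (g (s (p) (q)))) = f(3, 2) = 2
  p = 1
  q = 3
  (s (p) (q)) = s(1, 3) = 0
  q = 3
  k = 3
  (f (q) (k)) = f(3, 3) = 0
  (s (s (p) (q)) (f (q) (k))) = s(0, 0) = 2
  (g (s (s (p) (q)) (f (q) (k)))) = g(2,) = 1
  (f (f (q) (g (s (p) (q)))) (g (s (s (p) (q)) (f (q) (k))))) = f(2, 1) = 0
  k = 3
  (f (f (f (q) (g (s (p) (q)))) (g (s (s (p) (q)) (f (q) (k))))) (k)) = f(0, 3) = 0


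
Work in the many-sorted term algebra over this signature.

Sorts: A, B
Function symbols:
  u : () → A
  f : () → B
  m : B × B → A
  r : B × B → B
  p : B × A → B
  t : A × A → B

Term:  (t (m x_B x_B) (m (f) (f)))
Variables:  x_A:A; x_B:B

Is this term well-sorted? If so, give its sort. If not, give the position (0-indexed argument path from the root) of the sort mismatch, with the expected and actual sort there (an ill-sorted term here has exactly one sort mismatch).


    x_B : B
    x_B : B
  (m x_B x_B) : A
    (f) : B
    (f) : B
  (m (f) (f)) : A
(t (m x_B x_B) (m (f) (f))) : B

well-sorted; sort = B


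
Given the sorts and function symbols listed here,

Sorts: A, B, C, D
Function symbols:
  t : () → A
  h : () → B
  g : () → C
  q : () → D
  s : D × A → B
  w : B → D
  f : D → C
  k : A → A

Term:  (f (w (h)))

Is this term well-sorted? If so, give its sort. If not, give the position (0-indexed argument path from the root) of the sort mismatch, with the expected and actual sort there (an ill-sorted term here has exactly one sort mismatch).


    (h) : B
  (w (h)) : D
(f (w (h))) : C

well-sorted; sort = C


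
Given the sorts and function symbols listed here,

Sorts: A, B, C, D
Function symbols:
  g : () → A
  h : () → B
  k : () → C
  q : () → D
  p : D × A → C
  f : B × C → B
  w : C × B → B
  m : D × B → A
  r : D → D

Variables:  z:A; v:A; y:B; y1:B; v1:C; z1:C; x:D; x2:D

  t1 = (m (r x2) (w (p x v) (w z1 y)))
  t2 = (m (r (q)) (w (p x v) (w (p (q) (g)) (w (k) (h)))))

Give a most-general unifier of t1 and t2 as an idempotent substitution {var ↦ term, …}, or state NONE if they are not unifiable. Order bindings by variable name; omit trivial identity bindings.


{x2 ↦ (q), y ↦ (w (k) (h)), z1 ↦ (p (q) (g))}


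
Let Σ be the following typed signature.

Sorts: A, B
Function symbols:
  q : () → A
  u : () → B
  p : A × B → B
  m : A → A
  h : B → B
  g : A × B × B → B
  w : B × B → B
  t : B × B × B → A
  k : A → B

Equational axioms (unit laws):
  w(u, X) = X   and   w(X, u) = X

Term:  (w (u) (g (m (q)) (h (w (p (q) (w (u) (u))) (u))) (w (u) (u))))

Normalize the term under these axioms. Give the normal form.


1. (w (u) (g (m (q)) (h (w (p (q) (w (u) (u))) (u))) (w (u) (u))))  →  (g (m (q)) (h (w (p (q) (w (u) (u))) (u))) (w (u) (u)))
2. (g (m (q)) (h (w (p (q) (w (u) (u))) (u))) (w (u) (u)))  →  (g (m (q)) (h (p (q) (w (u) (u)))) (w (u) (u)))
3. (g (m (q)) (h (p (q) (w (u) (u)))) (w (u) (u)))  →  (g (m (q)) (h (p (q) (u))) (w (u) (u)))
4. (g (m (q)) (h (p (q) (u))) (w (u) (u)))  →  (g (m (q)) (h (p (q) (u))) (u))

normal form = (g (m (q)) (h (p (q) (u))) (u))


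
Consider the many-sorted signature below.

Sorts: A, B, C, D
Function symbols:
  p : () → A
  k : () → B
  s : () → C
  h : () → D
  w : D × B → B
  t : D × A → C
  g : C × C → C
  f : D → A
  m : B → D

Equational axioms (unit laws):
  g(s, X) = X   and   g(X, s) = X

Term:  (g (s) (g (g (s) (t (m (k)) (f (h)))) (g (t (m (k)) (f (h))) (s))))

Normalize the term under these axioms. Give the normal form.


normal form = (g (t (m (k)) (f (h))) (t (m (k)) (f (h))))

1. (g (s) (g (g (s) (t (m (k)) (f (h)))) (g (t (m (k)) (f (h))) (s))))  →  (g (g (s) (t (m (k)) (f (h)))) (g (t (m (k)) (f (h))) (s)))
2. (g (g (s) (t (m (k)) (f (h)))) (g (t (m (k)) (f (h))) (s)))  →  (g (t (m (k)) (f (h))) (g (t (m (k)) (f (h))) (s)))
3. (g (t (m (k)) (f (h))) (g (t (m (k)) (f (h))) (s)))  →  (g (t (m (k)) (f (h))) (t (m (k)) (f (h))))


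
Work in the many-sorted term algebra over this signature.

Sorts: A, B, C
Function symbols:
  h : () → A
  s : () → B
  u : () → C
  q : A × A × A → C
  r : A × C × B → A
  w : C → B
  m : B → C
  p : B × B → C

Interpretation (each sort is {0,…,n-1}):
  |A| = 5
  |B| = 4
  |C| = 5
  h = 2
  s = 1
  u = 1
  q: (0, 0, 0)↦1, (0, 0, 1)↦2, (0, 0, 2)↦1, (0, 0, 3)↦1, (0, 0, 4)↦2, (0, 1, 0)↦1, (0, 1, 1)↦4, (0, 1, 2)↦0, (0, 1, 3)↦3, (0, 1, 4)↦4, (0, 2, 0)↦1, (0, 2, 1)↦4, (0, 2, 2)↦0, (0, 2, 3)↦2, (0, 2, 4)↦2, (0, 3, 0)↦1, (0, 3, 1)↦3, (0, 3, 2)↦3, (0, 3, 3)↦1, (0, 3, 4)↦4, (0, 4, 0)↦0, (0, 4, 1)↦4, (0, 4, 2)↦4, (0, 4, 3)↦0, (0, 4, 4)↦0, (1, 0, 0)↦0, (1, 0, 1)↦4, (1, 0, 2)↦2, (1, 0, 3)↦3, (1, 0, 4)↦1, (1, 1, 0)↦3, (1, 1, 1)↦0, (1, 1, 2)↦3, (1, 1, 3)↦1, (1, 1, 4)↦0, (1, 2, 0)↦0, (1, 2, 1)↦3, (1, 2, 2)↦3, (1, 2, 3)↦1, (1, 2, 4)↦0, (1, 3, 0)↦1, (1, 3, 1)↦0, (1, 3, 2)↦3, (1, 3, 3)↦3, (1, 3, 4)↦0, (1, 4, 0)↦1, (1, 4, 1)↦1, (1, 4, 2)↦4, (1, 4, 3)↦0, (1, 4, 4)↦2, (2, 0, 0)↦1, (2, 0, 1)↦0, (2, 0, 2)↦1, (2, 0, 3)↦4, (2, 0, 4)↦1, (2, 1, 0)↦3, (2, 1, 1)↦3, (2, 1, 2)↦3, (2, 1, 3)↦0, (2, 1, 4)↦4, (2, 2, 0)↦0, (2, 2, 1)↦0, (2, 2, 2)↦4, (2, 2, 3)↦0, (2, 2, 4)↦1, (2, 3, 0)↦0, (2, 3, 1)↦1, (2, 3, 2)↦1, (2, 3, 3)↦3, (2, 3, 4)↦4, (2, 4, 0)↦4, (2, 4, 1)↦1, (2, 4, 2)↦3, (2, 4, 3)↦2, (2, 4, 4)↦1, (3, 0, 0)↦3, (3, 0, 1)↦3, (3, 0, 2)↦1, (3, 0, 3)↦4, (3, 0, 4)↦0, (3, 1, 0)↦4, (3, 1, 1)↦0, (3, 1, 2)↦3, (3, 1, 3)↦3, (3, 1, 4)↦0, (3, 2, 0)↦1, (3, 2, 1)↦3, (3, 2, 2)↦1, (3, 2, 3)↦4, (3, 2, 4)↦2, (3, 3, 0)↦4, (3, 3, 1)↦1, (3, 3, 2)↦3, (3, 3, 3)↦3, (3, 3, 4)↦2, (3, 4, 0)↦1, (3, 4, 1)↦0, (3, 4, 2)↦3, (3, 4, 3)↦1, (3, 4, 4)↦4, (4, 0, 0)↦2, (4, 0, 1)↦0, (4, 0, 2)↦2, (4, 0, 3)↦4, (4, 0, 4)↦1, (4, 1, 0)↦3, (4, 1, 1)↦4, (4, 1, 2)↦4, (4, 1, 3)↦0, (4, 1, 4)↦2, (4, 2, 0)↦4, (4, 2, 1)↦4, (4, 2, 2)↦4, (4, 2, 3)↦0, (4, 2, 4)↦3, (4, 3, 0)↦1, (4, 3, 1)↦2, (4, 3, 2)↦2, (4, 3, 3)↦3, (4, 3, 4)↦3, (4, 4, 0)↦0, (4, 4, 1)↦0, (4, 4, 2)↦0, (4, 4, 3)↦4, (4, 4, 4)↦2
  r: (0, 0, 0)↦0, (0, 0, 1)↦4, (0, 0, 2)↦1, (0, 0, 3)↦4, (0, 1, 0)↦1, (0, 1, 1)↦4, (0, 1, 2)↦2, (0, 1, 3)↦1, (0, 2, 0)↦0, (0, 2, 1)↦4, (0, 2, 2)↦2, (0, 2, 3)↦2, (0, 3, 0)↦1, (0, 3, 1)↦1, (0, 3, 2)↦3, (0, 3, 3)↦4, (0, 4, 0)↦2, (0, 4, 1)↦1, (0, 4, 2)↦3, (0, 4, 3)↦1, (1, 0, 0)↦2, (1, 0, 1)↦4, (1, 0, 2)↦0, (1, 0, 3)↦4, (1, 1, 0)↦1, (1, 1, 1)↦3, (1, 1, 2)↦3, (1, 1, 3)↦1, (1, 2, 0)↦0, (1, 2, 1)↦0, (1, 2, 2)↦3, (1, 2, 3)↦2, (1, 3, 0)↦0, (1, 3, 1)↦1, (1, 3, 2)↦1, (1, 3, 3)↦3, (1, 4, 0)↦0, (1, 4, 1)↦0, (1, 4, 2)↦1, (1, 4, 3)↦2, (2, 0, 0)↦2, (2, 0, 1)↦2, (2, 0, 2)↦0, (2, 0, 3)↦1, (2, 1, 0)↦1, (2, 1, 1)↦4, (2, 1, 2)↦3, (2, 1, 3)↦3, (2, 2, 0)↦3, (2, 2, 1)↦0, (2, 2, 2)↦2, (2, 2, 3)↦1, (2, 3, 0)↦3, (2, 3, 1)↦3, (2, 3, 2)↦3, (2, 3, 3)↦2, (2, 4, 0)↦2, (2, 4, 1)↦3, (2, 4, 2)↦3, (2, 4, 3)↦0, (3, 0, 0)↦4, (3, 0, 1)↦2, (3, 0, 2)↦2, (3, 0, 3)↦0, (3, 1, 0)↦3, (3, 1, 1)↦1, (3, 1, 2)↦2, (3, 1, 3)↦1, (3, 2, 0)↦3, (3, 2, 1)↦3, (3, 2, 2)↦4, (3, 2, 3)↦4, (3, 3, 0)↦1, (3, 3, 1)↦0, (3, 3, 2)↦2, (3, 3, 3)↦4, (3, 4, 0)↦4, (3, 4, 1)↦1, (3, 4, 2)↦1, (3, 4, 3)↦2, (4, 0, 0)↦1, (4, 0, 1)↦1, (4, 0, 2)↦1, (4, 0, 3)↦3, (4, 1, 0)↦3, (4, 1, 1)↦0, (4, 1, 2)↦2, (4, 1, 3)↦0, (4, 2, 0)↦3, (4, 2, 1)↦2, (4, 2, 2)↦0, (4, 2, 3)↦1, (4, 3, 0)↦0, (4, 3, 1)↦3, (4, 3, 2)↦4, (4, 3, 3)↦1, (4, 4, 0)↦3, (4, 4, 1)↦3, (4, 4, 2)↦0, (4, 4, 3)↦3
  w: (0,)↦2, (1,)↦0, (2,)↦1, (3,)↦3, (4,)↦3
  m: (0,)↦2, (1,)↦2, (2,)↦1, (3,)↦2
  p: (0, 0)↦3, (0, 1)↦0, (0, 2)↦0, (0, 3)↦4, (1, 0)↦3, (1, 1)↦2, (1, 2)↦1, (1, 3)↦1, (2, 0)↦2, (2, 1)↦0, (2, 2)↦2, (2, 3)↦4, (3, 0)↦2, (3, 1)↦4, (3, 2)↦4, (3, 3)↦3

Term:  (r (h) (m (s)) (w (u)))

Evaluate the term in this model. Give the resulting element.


  h = 2
  s = 1
  (m (s)) = m(1,) = 2
  u = 1
  (w (u)) = w(1,) = 0
  (r (h) (m (s)) (w (u))) = r(2, 2, 0) = 3

value = 3


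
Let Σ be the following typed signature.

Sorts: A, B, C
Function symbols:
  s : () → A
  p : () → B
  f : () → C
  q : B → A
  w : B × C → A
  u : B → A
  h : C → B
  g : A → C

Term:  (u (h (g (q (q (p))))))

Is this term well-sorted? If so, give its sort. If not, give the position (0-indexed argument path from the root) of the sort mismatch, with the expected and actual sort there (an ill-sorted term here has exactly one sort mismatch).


          (p) : B
        (q (p)) : A
      (q (q (p))) : ✗ arg 0 at [0, 0, 0, 0] has sort A, expected B

ill-sorted at position [0, 0, 0, 0]: expected B, got A


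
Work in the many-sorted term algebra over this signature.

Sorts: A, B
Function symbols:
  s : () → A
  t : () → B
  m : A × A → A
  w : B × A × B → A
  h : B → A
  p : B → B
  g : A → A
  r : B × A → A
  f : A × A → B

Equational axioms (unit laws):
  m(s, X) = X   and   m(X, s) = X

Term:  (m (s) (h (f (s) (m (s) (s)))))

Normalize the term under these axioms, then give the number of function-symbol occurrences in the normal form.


1. (m (s) (h (f (s) (m (s) (s)))))  →  (h (f (s) (m (s) (s))))
2. (h (f (s) (m (s) (s))))  →  (h (f (s) (s)))
normal form: (h (f (s) (s)))

size = 4


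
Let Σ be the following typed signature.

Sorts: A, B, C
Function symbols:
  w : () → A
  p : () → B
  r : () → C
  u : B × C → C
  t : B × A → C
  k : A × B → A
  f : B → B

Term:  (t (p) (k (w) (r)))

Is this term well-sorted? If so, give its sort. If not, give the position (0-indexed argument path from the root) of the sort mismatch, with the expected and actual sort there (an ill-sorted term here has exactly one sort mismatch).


ill-sorted at position [1, 1]: expected B, got C

  (p) : B
    (w) : A
    (r) : C
  (k (w) (r)) : ✗ arg 1 at [1, 1] has sort C, expected B


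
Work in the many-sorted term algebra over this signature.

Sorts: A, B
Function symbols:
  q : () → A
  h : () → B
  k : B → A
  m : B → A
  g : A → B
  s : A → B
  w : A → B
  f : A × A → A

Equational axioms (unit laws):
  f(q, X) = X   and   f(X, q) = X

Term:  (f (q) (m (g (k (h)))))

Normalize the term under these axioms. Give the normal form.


1. (f (q) (m (g (k (h)))))  →  (m (g (k (h))))

normal form = (m (g (k (h))))


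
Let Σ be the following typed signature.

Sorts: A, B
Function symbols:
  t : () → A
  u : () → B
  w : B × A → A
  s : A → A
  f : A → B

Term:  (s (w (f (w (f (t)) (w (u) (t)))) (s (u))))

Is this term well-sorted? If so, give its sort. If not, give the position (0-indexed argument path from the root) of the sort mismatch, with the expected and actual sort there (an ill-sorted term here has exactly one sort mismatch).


          (t) : A
        (f (t)) : B
          (u) : B
          (t) : A
        (w (u) (t)) : A
      (w (f (t)) (w (u) (t))) : A
    (f (w (f (t)) (w (u) (t)))) : B
      (u) : B
    (s (u)) : ✗ arg 0 at [0, 1, 0] has sort B, expected A

ill-sorted at position [0, 1, 0]: expected A, got B


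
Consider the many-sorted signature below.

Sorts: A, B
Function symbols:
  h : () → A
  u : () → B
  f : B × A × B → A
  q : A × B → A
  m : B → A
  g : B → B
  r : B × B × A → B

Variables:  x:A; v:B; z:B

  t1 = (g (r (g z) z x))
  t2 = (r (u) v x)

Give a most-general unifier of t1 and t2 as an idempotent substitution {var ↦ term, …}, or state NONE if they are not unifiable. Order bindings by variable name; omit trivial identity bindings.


NONE (not unifiable)

head clash or occurs-check failure — not unifiable


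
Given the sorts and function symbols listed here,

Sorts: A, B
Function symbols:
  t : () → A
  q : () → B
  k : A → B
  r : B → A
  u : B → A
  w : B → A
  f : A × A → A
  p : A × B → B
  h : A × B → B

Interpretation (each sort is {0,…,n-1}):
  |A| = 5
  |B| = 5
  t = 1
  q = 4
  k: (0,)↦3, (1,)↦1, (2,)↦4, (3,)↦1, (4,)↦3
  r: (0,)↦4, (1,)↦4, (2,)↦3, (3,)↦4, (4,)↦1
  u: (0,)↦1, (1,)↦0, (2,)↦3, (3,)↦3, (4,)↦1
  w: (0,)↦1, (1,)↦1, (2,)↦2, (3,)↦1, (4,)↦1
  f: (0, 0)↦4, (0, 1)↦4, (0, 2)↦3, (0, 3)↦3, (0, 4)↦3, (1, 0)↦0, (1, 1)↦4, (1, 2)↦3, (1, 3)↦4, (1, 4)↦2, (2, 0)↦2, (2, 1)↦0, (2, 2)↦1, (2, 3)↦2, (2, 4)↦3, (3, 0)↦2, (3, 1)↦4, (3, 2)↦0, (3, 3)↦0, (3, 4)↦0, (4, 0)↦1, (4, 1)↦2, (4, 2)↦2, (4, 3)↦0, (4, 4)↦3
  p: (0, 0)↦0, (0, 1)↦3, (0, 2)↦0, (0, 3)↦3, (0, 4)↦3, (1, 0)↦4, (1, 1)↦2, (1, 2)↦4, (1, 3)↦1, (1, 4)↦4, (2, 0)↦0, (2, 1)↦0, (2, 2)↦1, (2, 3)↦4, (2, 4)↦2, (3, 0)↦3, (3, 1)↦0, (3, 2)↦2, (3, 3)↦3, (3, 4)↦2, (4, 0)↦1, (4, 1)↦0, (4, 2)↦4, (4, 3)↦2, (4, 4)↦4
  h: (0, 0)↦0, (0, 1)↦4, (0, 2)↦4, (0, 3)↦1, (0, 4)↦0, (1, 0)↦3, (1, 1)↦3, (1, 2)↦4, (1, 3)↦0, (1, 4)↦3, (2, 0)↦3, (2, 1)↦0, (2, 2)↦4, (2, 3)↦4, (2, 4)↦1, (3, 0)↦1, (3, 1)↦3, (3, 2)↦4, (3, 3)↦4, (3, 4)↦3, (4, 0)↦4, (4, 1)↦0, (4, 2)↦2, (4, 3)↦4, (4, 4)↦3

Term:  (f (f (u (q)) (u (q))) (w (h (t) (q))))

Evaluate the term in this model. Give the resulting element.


value = 2

  q = 4
  (u (q)) = u(4,) = 1
  q = 4
  (u (q)) = u(4,) = 1
  (f (u (q)) (u (q))) = f(1, 1) = 4
  t = 1
  q = 4
  (h (t) (q)) = h(1, 4) = 3
  (w (h (t) (q))) = w(3,) = 1
  (f (f (u (q)) (u (q))) (w (h (t) (q)))) = f(4, 1) = 2


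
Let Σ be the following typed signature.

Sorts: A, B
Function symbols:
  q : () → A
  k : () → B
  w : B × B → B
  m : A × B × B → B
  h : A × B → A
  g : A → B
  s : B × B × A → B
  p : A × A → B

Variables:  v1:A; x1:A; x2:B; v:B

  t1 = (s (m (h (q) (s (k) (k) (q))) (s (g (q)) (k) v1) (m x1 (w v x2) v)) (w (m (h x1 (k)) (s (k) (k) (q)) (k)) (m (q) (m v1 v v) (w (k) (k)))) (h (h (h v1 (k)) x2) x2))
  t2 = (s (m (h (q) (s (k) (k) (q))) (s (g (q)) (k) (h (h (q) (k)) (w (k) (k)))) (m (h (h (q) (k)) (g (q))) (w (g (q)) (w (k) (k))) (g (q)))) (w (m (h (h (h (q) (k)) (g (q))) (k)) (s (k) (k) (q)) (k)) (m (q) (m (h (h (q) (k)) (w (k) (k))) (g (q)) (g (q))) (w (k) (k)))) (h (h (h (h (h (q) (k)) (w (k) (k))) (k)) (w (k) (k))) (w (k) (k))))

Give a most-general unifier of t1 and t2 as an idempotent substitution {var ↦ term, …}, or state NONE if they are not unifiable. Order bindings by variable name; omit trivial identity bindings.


{v ↦ (g (q)), v1 ↦ (h (h (q) (k)) (w (k) (k))), x1 ↦ (h (h (q) (k)) (g (q))), x2 ↦ (w (k) (k))}


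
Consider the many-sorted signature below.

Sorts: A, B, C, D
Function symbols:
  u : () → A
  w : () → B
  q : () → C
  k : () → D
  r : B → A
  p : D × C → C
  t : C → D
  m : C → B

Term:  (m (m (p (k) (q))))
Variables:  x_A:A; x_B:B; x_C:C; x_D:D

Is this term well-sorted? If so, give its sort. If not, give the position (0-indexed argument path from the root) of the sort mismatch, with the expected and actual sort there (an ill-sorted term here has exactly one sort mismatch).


      (k) : D
      (q) : C
    (p (k) (q)) : C
  (m (p (k) (q))) : B
(m (m (p (k) (q)))) : ✗ arg 0 at [0] has sort B, expected C

ill-sorted at position [0]: expected C, got B


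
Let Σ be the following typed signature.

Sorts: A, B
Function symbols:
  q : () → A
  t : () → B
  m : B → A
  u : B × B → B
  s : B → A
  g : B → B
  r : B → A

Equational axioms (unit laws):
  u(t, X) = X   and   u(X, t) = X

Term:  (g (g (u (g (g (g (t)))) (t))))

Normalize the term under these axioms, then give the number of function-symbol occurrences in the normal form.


size = 6

1. (g (g (u (g (g (g (t)))) (t))))  →  (g (g (g (g (g (t))))))
normal form: (g (g (g (g (g (t))))))


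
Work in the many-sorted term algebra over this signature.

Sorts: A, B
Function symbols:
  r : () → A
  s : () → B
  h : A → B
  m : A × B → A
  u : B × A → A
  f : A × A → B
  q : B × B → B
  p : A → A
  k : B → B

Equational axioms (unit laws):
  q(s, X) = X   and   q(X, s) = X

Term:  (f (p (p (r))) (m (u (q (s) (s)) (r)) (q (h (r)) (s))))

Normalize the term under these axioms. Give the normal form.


1. (f (p (p (r))) (m (u (q (s) (s)) (r)) (q (h (r)) (s))))  →  (f (p (p (r))) (m (u (s) (r)) (q (h (r)) (s))))
2. (f (p (p (r))) (m (u (s) (r)) (q (h (r)) (s))))  →  (f (p (p (r))) (m (u (s) (r)) (h (r))))

normal form = (f (p (p (r))) (m (u (s) (r)) (h (r))))


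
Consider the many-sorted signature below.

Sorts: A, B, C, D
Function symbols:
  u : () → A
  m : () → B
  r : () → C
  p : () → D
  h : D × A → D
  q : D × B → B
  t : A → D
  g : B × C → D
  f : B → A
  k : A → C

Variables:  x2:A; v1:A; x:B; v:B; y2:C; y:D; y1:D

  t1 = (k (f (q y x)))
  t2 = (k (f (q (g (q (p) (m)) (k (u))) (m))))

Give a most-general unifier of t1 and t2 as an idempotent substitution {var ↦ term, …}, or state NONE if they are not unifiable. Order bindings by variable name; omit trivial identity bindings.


{x ↦ (m), y ↦ (g (q (p) (m)) (k (u)))}


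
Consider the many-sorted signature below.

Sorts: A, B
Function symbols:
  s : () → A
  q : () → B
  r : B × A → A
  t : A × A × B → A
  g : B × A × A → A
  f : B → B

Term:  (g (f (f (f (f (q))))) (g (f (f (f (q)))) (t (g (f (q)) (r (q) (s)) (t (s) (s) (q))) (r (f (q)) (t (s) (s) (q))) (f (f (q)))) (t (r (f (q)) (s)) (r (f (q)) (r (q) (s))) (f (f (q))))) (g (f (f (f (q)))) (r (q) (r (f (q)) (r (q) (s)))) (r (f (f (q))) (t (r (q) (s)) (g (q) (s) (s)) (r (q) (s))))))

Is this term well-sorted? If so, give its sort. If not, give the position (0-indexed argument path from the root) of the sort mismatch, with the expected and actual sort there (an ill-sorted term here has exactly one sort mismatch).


ill-sorted at position [2, 2, 1, 2]: expected B, got A

          (q) : B
        (f (q)) : B
      (f (f (q))) : B
    (f (f (f (q)))) : B
  (f (f (f (f (q))))) : B
          (q) : B
        (f (q)) : B
      (f (f (q))) : B
    (f (f (f (q)))) : B
          (q) : B
        (f (q)) : B
          (q) : B
          (s) : A
        (r (q) (s)) : A
          (s) : A
          (s) : A
          (q) : B
        (t (s) (s) (q)) : A
      (g (f (q)) (r (q) (s)) (t (s) (s) (q))) : A
          (q) : B
        (f (q)) : B
          (s) : A
          (s) : A
          (q) : B
        (t (s) (s) (q)) : A
      (r (f (q)) (t (s) (s) (q))) : A
          (q) : B
        (f (q)) : B
      (f (f (q))) : B
    (t (g (f (q)) (r (q) (s)) (t (s) (s) (q))) (r (f (q)) (t (s) (s) (q))) (f (f (q)))) : A
          (q) : B
        (f (q)) : B
        (s) : A
      (r (f (q)) (s)) : A
          (q) : B
        (f (q)) : B
          (q) : B
          (s) : A
        (r (q) (s)) : A
      (r (f (q)) (r (q) (s))) : A
          (q) : B
        (f (q)) : B
      (f (f (q))) : B
    (t (r (f (q)) (s)) (r (f (q)) (r (q) (s))) (f (f (q)))) : A
  (g (f (f (f (q)))) (t (g (f (q)) (r (q) (s)) (t (s) (s) (q))) (r (f (q)) (t (s) (s) (q))) (f (f (q)))) (t (r (f (q)) (s)) (r (f (q)) (r (q) (s))) (f (f (q))))) : A
          (q) : B
        (f (q)) : B
      (f (f (q))) : B
    (f (f (f (q)))) : B
      (q) : B
          (q) : B
        (f (q)) : B
          (q) : B
          (s) : A
        (r (q) (s)) : A
      (r (f (q)) (r (q) (s))) : A
    (r (q) (r (f (q)) (r (q) (s)))) : A
          (q) : B
        (f (q)) : B
      (f (f (q))) : B
          (q) : B
          (s) : A
        (r (q) (s)) : A
          (q) : B
          (s) : A
          (s) : A
        (g (q) (s) (s)) : A
          (q) : B
          (s) : A
        (r (q) (s)) : A
      (t (r (q) (s)) (g (q) (s) (s)) (r (q) (s))) : ✗ arg 2 at [2, 2, 1, 2] has sort A, expected B


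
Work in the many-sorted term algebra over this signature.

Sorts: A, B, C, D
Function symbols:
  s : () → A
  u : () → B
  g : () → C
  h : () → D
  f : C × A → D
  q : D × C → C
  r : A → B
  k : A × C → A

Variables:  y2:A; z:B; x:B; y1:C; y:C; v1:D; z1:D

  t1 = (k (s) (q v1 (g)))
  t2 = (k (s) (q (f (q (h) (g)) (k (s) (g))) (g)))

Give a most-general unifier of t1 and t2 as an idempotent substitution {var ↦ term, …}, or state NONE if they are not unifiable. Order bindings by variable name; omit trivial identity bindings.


{v1 ↦ (f (q (h) (g)) (k (s) (g)))}


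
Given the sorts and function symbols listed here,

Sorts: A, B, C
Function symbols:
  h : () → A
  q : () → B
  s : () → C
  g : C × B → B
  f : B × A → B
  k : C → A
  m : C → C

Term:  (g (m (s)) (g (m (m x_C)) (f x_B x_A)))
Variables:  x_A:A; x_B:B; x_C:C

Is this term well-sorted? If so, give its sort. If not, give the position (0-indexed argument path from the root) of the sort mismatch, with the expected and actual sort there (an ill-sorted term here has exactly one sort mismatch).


well-sorted; sort = B

    (s) : C
  (m (s)) : C
        x_C : C
      (m x_C) : C
    (m (m x_C)) : C
      x_B : B
      x_A : A
    (f x_B x_A) : B
  (g (m (m x_C)) (f x_B x_A)) : B
(g (m (s)) (g (m (m x_C)) (f x_B x_A))) : B


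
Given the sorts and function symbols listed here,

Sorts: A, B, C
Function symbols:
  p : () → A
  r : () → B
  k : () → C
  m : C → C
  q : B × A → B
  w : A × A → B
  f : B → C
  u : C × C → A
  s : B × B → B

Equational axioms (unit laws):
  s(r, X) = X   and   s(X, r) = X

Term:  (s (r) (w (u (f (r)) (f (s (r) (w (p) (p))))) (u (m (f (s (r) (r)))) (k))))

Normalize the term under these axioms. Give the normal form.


normal form = (w (u (f (r)) (f (w (p) (p)))) (u (m (f (r))) (k)))

1. (s (r) (w (u (f (r)) (f (s (r) (w (p) (p))))) (u (m (f (s (r) (r)))) (k))))  →  (w (u (f (r)) (f (s (r) (w (p) (p))))) (u (m (f (s (r) (r)))) (k)))
2. (w (u (f (r)) (f (s (r) (w (p) (p))))) (u (m (f (s (r) (r)))) (k)))  →  (w (u (f (r)) (f (w (p) (p)))) (u (m (f (s (r) (r)))) (k)))
3. (w (u (f (r)) (f (w (p) (p)))) (u (m (f (s (r) (r)))) (k)))  →  (w (u (f (r)) (f (w (p) (p)))) (u (m (f (r))) (k)))


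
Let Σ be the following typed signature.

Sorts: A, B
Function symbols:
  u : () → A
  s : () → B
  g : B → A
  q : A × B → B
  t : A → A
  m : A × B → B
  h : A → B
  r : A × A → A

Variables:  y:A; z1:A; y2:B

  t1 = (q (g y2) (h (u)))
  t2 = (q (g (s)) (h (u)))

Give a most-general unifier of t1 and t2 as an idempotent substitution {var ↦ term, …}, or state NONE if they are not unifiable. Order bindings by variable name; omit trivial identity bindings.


{y2 ↦ (s)}


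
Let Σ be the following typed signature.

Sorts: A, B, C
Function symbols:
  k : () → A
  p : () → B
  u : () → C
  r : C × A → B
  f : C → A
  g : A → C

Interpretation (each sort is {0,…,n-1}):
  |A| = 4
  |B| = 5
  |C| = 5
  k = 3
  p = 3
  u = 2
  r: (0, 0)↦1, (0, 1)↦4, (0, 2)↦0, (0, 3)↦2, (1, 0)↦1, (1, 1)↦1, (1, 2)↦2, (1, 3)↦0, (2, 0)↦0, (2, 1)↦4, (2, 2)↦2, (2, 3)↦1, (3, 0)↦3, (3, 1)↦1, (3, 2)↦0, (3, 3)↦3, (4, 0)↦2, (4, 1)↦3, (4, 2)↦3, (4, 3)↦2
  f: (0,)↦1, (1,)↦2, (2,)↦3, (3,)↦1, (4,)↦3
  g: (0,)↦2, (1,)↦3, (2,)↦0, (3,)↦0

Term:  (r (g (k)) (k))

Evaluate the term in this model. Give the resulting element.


  k = 3
  (g (k)) = g(3,) = 0
  k = 3
  (r (g (k)) (k)) = r(0, 3) = 2

value = 2
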